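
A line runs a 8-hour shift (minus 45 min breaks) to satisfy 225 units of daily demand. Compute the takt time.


Available = 8×60 - 45 = 435 min
Takt time = 435 / 225
= 1.93 min/unit


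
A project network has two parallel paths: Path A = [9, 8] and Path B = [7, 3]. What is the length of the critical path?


Path A: 9 + 8 = 17
Path B: 7 + 3 = 10
Critical path = longest = max(17, 10)
= 17 (Path A)


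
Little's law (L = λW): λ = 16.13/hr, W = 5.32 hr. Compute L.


Little's law: L = λ × W
= 16.13 × 5.32
= 85.81


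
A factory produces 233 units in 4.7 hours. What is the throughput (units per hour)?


Throughput = units / time
= 233 / 4.7
= 49.6 units/hour


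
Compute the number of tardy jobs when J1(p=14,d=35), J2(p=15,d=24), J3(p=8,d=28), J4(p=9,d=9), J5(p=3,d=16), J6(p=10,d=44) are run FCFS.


Completion vs due date:
  J1: C=14, d=35 → on time
  J2: C=29, d=24 → TARDY
  J3: C=37, d=28 → TARDY
  J4: C=46, d=9 → TARDY
  J5: C=49, d=16 → TARDY
  J6: C=59, d=44 → TARDY
Tardy jobs: J2, J3, J4, J5, J6
Count = 5


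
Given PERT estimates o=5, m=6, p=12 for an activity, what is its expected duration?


te = (o + 4m + p) / 6
= (5 + 4×6 + 12) / 6
= (5 + 24 + 12) / 6
= 41 / 6
= 6.83


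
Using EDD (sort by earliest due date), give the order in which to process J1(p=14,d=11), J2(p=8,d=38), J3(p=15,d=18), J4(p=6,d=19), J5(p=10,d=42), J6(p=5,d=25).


EDD: sort by earliest due date
  J1: d=11, p=14
  J3: d=18, p=15
  J4: d=19, p=6
  J6: d=25, p=5
  J2: d=38, p=8
  J5: d=42, p=10
Order: J1 → J3 → J4 → J6 → J2 → J5


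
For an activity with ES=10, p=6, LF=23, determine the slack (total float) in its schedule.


EF = ES + duration = 10 + 6 = 16
LS = LF - duration = 23 - 6 = 17
Total Float = LF - EF = 23 - 16
(or LS - ES = 17 - 10)
= 7


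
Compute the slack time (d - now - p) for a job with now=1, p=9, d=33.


Slack = due - current_time - processing
= 33 - 1 - 9
= 23


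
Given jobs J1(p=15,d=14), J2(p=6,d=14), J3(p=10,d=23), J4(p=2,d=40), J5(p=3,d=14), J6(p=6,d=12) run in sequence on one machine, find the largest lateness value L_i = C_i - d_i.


Lateness per job (L = C - d):
  J1: C=15, d=14, L=1
  J2: C=21, d=14, L=7
  J3: C=31, d=23, L=8
  J4: C=33, d=40, L=-7
  J5: C=36, d=14, L=22
  J6: C=42, d=12, L=30
Lmax = max(1, 7, 8, -7, 22, 30)
= 30


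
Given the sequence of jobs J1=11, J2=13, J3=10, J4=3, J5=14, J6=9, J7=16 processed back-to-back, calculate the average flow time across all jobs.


Completion times:
  J1: completes at 11
  J2: completes at 24
  J3: completes at 34
  J4: completes at 37
  J5: completes at 51
  J6: completes at 60
  J7: completes at 76
Sum = 293
Average = 293/7
= 41.86


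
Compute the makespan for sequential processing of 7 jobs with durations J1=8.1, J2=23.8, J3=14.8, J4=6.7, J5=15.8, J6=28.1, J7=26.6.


Sequential makespan: sum all processing times
= 8.1 + 23.8 + 14.8 + 6.7 + 15.8 + 28.1 + 26.6
= 123.9 time units


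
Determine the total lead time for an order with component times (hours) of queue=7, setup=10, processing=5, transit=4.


Lead time = queue + setup + processing + transit
= 7 + 10 + 5 + 4
= 26 hours


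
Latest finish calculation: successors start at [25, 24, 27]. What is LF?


LF = min of all successor start times
Successors start at: [25, 24, 27]
LF = min(25, 24, 27)
= 24


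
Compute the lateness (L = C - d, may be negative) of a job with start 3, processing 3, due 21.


Completion = 3 + 3 = 6
Lateness = C - d = 6 - 21
= -15


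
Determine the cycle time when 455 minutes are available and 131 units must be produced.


Cycle time = available time / demand
= 455 / 131
= 3.47 min/unit


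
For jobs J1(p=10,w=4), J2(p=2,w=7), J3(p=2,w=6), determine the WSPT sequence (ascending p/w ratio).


WSPT (Smith's rule): sort by p/w ascending
  J2: p/w = 2/7 = 0.286
  J3: p/w = 2/6 = 0.333
  J1: p/w = 10/4 = 2.500
Order: J2 → J3 → J1


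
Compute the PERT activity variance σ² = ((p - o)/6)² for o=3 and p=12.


σ² = ((p - o) / 6)² = (p - o)² / 36
= (12 - 3)² / 36
= 9² / 36
= 81 / 36
= 2.2500


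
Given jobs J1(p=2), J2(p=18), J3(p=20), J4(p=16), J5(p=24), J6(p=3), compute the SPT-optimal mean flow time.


SPT order: J1 → J6 → J4 → J2 → J3 → J5
Completion times:
  J1: C=2
  J6: C=5
  J4: C=21
  J2: C=39
  J3: C=59
  J5: C=83
Sum = 209, n = 6
Mean flow = 209/6
= 34.83


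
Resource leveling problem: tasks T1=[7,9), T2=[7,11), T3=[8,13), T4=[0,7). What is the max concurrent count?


Check each time point for overlaps:
  t=8: 3 tasks active (T1, T2, T3)
Max concurrent = 3


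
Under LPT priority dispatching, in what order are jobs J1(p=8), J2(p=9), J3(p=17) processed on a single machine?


LPT: sort by longest processing time first
  J3: p=17
  J2: p=9
  J1: p=8
Order: J3 → J2 → J1


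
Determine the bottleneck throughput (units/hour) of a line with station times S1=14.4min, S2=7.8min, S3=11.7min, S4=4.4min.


Bottleneck = longest station time
Station times: [14.4, 7.8, 11.7, 4.4]
Max = 14.4 min
Rate = 60 / 14.4
= 4.17 units/hour (bottleneck: 14.4min)


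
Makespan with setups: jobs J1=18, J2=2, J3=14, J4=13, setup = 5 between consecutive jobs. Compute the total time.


Makespan = Σ processing + (n-1) × setup
= (18 + 2 + 14 + 13) + (4-1)×5
= 47 + 15
= 62 time units


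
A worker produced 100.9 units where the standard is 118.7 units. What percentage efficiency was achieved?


Efficiency = (actual / standard) × 100
= (100.9 / 118.7) × 100
= 85.0%


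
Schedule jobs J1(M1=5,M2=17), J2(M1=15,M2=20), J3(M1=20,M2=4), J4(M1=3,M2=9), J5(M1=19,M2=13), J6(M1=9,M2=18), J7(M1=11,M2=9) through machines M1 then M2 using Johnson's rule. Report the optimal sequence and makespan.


Johnson's rule:
Group 1 (M1≤M2, sort by M1): ['J4', 'J1', 'J6', 'J2']
Group 2 (M1>M2, sort desc M2): ['J5', 'J7', 'J3']
Sequence: J4 → J1 → J6 → J2 → J5 → J7 → J3
Makespan calculation:
  J4: M1 done=3, M2 done=12
  J1: M1 done=8, M2 done=29
  J6: M1 done=17, M2 done=47
  J2: M1 done=32, M2 done=67
  J5: M1 done=51, M2 done=80
  J7: M1 done=62, M2 done=89
  J3: M1 done=82, M2 done=93
= Sequence: J4 → J1 → J6 → J2 → J5 → J7 → J3, Makespan: 93


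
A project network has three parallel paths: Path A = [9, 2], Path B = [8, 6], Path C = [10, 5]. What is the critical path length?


Path A: 9 + 2 = 11
Path B: 8 + 6 = 14
Path C: 10 + 5 = 15
Critical path = longest = max(11, 14, 15)
= 15 (Path C)


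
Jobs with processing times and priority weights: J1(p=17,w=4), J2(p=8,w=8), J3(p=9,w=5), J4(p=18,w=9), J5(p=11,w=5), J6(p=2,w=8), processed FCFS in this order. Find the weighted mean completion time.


Completion times:
  J1: C=17, w×C=4×17=68
  J2: C=25, w×C=8×25=200
  J3: C=34, w×C=5×34=170
  J4: C=52, w×C=9×52=468
  J5: C=63, w×C=5×63=315
  J6: C=65, w×C=8×65=520
Sum w×C = 1741
Sum w = 39
Weighted avg = 1741/39
= 44.64


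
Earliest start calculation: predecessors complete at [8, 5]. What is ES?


ES = max of all predecessor completion times
Predecessors: [8, 5]
ES = max(8, 5)
= 8


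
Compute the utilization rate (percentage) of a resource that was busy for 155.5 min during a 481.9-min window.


Utilization = busy / total × 100
= 155.5 / 481.9 × 100
= 32.3%


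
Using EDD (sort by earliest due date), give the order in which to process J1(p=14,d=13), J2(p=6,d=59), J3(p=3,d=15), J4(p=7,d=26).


EDD: sort by earliest due date
  J1: d=13, p=14
  J3: d=15, p=3
  J4: d=26, p=7
  J2: d=59, p=6
Order: J1 → J3 → J4 → J2


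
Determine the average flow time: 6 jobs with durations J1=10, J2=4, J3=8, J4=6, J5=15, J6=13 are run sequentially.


Completion times:
  J1: completes at 10
  J2: completes at 14
  J3: completes at 22
  J4: completes at 28
  J5: completes at 43
  J6: completes at 56
Sum = 173
Average = 173/6
= 28.83


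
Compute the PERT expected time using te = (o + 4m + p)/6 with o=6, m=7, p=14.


te = (o + 4m + p) / 6
= (6 + 4×7 + 14) / 6
= (6 + 28 + 14) / 6
= 48 / 6
= 8.00


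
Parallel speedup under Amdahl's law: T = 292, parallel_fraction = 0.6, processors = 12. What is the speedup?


Amdahl's law: T_p = T × ((1-p) + p/N)
= 292 × ((1-0.6) + 0.6/12)
= 292 × (0.40 + 0.0500)
= 292 × 0.4500
= 131.40
Speedup = 292/131.40
= 2.22×


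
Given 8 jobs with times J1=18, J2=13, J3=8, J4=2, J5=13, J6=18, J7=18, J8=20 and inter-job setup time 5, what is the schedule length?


Makespan = Σ processing + (n-1) × setup
= (18 + 13 + 8 + 2 + 13 + 18 + 18 + 20) + (8-1)×5
= 110 + 35
= 145 time units


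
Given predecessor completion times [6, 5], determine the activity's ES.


ES = max of all predecessor completion times
Predecessors: [6, 5]
ES = max(6, 5)
= 6


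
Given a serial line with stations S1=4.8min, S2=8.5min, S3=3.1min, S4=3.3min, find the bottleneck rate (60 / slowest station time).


Bottleneck = longest station time
Station times: [4.8, 8.5, 3.1, 3.3]
Max = 8.5 min
Rate = 60 / 8.5
= 7.06 units/hour (bottleneck: 8.5min)


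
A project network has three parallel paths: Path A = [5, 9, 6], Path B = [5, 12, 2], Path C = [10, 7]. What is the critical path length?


Path A: 5 + 9 + 6 = 20
Path B: 5 + 12 + 2 = 19
Path C: 10 + 7 = 17
Critical path = longest = max(20, 19, 17)
= 20 (Path A)


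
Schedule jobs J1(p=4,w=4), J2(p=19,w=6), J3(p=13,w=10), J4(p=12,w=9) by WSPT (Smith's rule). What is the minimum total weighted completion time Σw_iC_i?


WSPT order (by p/w): J1 → J3 → J4 → J2
  J1: C=4, w·C=4×4=16
  J3: C=17, w·C=10×17=170
  J4: C=29, w·C=9×29=261
  J2: C=48, w·C=6×48=288
Σ w·C = 735
= 735


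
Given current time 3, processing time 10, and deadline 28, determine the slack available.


Slack = due - current_time - processing
= 28 - 3 - 10
= 15


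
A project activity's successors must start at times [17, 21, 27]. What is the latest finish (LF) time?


LF = min of all successor start times
Successors start at: [17, 21, 27]
LF = min(17, 21, 27)
= 17


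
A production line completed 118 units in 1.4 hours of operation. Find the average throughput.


Throughput = units / time
= 118 / 1.4
= 84.3 units/hour


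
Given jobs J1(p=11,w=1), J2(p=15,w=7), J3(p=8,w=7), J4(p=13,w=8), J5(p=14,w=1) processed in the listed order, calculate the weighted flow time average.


Completion times:
  J1: C=11, w×C=1×11=11
  J2: C=26, w×C=7×26=182
  J3: C=34, w×C=7×34=238
  J4: C=47, w×C=8×47=376
  J5: C=61, w×C=1×61=61
Sum w×C = 868
Sum w = 24
Weighted avg = 868/24
= 36.17


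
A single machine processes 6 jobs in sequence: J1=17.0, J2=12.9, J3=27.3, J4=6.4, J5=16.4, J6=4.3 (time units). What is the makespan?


Sequential makespan: sum all processing times
= 17.0 + 12.9 + 27.3 + 6.4 + 16.4 + 4.3
= 84.3 time units


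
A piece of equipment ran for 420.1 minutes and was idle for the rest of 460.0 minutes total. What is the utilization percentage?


Utilization = busy / total × 100
= 420.1 / 460.0 × 100
= 91.3%


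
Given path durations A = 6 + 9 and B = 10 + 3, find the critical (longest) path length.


Path A: 6 + 9 = 15
Path B: 10 + 3 = 13
Critical path = longest = max(15, 13)
= 15 (Path A)


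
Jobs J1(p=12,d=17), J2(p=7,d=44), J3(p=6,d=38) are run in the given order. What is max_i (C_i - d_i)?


Lateness per job (L = C - d):
  J1: C=12, d=17, L=-5
  J2: C=19, d=44, L=-25
  J3: C=25, d=38, L=-13
Lmax = max(-5, -25, -13)
= -5


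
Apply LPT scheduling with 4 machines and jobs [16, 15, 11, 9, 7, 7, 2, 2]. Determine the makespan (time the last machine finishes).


Jobs (LPT sorted): [16, 15, 11, 9, 7, 7, 2, 2]
Machines: 4
  J=16 → Machine 1 (load: 0+16=16)
  J=15 → Machine 2 (load: 0+15=15)
  J=11 → Machine 3 (load: 0+11=11)
  J=9 → Machine 4 (load: 0+9=9)
  J=7 → Machine 4 (load: 9+7=16)
  J=7 → Machine 3 (load: 11+7=18)
  J=2 → Machine 2 (load: 15+2=17)
  J=2 → Machine 1 (load: 16+2=18)
Machine loads: [18, 17, 18, 16]
Makespan = max = 18 time units


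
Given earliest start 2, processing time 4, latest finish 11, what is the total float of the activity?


EF = ES + duration = 2 + 4 = 6
LS = LF - duration = 11 - 4 = 7
Total Float = LF - EF = 11 - 6
(or LS - ES = 7 - 2)
= 5


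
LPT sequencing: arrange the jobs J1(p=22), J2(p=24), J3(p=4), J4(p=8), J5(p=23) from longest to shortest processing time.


LPT: sort by longest processing time first
  J2: p=24
  J5: p=23
  J1: p=22
  J4: p=8
  J3: p=4
Order: J2 → J5 → J1 → J4 → J3


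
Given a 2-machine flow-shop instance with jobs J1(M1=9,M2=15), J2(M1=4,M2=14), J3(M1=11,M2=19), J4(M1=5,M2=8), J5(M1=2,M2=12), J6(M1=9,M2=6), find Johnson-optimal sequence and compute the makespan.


Johnson's rule:
Group 1 (M1≤M2, sort by M1): ['J5', 'J2', 'J4', 'J1', 'J3']
Group 2 (M1>M2, sort desc M2): ['J6']
Sequence: J5 → J2 → J4 → J1 → J3 → J6
Makespan calculation:
  J5: M1 done=2, M2 done=14
  J2: M1 done=6, M2 done=28
  J4: M1 done=11, M2 done=36
  J1: M1 done=20, M2 done=51
  J3: M1 done=31, M2 done=70
  J6: M1 done=40, M2 done=76
= Sequence: J5 → J2 → J4 → J1 → J3 → J6, Makespan: 76


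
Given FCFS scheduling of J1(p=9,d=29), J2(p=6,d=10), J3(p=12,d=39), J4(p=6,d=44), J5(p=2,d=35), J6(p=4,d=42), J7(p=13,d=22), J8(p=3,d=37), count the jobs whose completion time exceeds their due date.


Completion vs due date:
  J1: C=9, d=29 → on time
  J2: C=15, d=10 → TARDY
  J3: C=27, d=39 → on time
  J4: C=33, d=44 → on time
  J5: C=35, d=35 → on time
  J6: C=39, d=42 → on time
  J7: C=52, d=22 → TARDY
  J8: C=55, d=37 → TARDY
Tardy jobs: J2, J7, J8
Count = 3


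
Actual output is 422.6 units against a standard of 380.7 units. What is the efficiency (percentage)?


Efficiency = (actual / standard) × 100
= (422.6 / 380.7) × 100
= 111.0%


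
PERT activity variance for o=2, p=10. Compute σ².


σ² = ((p - o) / 6)² = (p - o)² / 36
= (10 - 2)² / 36
= 8² / 36
= 64 / 36
= 1.7778


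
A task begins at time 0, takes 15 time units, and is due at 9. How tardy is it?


Completion = start + processing = 0 + 15 = 15
Tardiness = max(0, C - d) = max(0, 15 - 9)
= max(0, 6)
= 6


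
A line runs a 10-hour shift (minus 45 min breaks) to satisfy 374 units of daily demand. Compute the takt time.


Available = 10×60 - 45 = 555 min
Takt time = 555 / 374
= 1.48 min/unit


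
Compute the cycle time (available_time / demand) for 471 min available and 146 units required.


Cycle time = available time / demand
= 471 / 146
= 3.23 min/unit


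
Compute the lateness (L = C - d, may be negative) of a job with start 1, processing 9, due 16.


Completion = 1 + 9 = 10
Lateness = C - d = 10 - 16
= -6


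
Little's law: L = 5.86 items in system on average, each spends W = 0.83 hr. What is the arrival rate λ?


Little's law: L = λW → λ = L / W
= 5.86 / 0.83
= 7.06 per hour


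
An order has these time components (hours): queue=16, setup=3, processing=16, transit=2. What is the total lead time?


Lead time = queue + setup + processing + transit
= 16 + 3 + 16 + 2
= 37 hours


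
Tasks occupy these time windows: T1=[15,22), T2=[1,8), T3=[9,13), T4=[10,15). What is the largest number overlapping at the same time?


Check each time point for overlaps:
  t=10: 2 tasks active (T3, T4)
Max concurrent = 2


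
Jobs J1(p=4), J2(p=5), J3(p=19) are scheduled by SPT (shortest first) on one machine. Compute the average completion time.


SPT order: J1 → J2 → J3
Completion times:
  J1: C=4
  J2: C=9
  J3: C=28
Sum = 41, n = 3
Mean flow = 41/3
= 13.67


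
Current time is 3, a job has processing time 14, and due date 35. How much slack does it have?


Slack = due - current_time - processing
= 35 - 3 - 14
= 18


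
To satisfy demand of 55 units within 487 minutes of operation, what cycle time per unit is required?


Cycle time = available time / demand
= 487 / 55
= 8.85 min/unit


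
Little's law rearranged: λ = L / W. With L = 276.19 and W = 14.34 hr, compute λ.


Little's law: L = λW → λ = L / W
= 276.19 / 14.34
= 19.26 per hour


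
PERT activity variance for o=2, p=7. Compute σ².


σ² = ((p - o) / 6)² = (p - o)² / 36
= (7 - 2)² / 36
= 5² / 36
= 25 / 36
= 0.6944


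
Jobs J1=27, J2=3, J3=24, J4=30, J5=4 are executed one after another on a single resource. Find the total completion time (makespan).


Sequential makespan: sum all processing times
= 27 + 3 + 24 + 30 + 4
= 88 time units


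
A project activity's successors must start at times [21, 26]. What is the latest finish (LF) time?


LF = min of all successor start times
Successors start at: [21, 26]
LF = min(21, 26)
= 21


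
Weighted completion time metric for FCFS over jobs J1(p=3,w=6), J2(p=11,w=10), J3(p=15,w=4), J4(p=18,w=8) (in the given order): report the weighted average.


Completion times:
  J1: C=3, w×C=6×3=18
  J2: C=14, w×C=10×14=140
  J3: C=29, w×C=4×29=116
  J4: C=47, w×C=8×47=376
Sum w×C = 650
Sum w = 28
Weighted avg = 650/28
= 23.21


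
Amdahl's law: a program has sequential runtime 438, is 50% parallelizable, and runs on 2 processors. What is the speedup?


Amdahl's law: T_p = T × ((1-p) + p/N)
= 438 × ((1-0.5) + 0.5/2)
= 438 × (0.50 + 0.2500)
= 438 × 0.7500
= 328.50
Speedup = 438/328.50
= 1.33×


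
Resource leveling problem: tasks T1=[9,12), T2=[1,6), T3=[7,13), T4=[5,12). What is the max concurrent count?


Check each time point for overlaps:
  t=9: 3 tasks active (T1, T3, T4)
Max concurrent = 3


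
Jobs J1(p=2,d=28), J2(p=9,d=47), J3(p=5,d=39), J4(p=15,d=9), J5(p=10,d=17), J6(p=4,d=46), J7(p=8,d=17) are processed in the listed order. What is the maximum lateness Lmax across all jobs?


Lateness per job (L = C - d):
  J1: C=2, d=28, L=-26
  J2: C=11, d=47, L=-36
  J3: C=16, d=39, L=-23
  J4: C=31, d=9, L=22
  J5: C=41, d=17, L=24
  J6: C=45, d=46, L=-1
  J7: C=53, d=17, L=36
Lmax = max(-26, -36, -23, 22, 24, -1, 36)
= 36


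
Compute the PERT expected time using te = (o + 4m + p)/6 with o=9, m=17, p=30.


te = (o + 4m + p) / 6
= (9 + 4×17 + 30) / 6
= (9 + 68 + 30) / 6
= 107 / 6
= 17.83


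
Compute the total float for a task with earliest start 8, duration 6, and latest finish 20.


EF = ES + duration = 8 + 6 = 14
LS = LF - duration = 20 - 6 = 14
Total Float = LF - EF = 20 - 14
(or LS - ES = 14 - 8)
= 6


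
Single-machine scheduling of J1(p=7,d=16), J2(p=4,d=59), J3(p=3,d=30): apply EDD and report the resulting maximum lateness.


EDD order: J1 → J3 → J2
Completion and lateness:
  J1: C=7, d=16, L=7-16=-9
  J3: C=10, d=30, L=10-30=-20
  J2: C=14, d=59, L=14-59=-45
Lmax = max(-9, -20, -45)
= -9


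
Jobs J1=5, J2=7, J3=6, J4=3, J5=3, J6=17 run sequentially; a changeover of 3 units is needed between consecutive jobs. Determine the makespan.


Makespan = Σ processing + (n-1) × setup
= (5 + 7 + 6 + 3 + 3 + 17) + (6-1)×3
= 41 + 15
= 56 time units


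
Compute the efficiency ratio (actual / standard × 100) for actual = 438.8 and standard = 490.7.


Efficiency = (actual / standard) × 100
= (438.8 / 490.7) × 100
= 89.4%


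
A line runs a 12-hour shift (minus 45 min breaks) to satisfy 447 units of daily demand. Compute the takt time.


Available = 12×60 - 45 = 675 min
Takt time = 675 / 447
= 1.51 min/unit


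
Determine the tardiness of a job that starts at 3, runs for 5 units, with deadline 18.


Completion = start + processing = 3 + 5 = 8
Tardiness = max(0, C - d) = max(0, 8 - 18)
= max(0, -10)
= 0


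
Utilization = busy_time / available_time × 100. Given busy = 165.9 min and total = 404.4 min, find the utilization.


Utilization = busy / total × 100
= 165.9 / 404.4 × 100
= 41.0%


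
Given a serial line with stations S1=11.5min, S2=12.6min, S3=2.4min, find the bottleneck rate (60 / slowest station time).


Bottleneck = longest station time
Station times: [11.5, 12.6, 2.4]
Max = 12.6 min
Rate = 60 / 12.6
= 4.76 units/hour (bottleneck: 12.6min)


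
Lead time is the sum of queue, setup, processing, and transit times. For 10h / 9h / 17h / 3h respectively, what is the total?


Lead time = queue + setup + processing + transit
= 10 + 9 + 17 + 3
= 39 hours


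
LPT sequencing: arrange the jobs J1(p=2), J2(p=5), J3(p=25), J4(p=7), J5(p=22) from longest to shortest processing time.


LPT: sort by longest processing time first
  J3: p=25
  J5: p=22
  J4: p=7
  J2: p=5
  J1: p=2
Order: J3 → J5 → J4 → J2 → J1


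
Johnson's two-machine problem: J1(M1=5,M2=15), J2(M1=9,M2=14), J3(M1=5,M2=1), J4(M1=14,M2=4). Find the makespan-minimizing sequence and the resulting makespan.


Johnson's rule:
Group 1 (M1≤M2, sort by M1): ['J1', 'J2']
Group 2 (M1>M2, sort desc M2): ['J4', 'J3']
Sequence: J1 → J2 → J4 → J3
Makespan calculation:
  J1: M1 done=5, M2 done=20
  J2: M1 done=14, M2 done=34
  J4: M1 done=28, M2 done=38
  J3: M1 done=33, M2 done=39
= Sequence: J1 → J2 → J4 → J3, Makespan: 39


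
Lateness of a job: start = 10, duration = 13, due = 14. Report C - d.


Completion = 10 + 13 = 23
Lateness = C - d = 23 - 14
= 9


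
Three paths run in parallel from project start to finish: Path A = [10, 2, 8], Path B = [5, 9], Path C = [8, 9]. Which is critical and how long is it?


Path A: 10 + 2 + 8 = 20
Path B: 5 + 9 = 14
Path C: 8 + 9 = 17
Critical path = longest = max(20, 14, 17)
= 20 (Path A)


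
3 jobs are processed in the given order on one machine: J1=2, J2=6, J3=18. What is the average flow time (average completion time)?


Completion times:
  J1: completes at 2
  J2: completes at 8
  J3: completes at 26
Sum = 36
Average = 36/3
= 12.00


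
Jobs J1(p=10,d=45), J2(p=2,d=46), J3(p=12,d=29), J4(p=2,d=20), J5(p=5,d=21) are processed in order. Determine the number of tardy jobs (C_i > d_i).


Completion vs due date:
  J1: C=10, d=45 → on time
  J2: C=12, d=46 → on time
  J3: C=24, d=29 → on time
  J4: C=26, d=20 → TARDY
  J5: C=31, d=21 → TARDY
Tardy jobs: J4, J5
Count = 2


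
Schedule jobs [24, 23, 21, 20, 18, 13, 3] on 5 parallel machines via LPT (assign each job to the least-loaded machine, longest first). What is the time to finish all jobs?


Jobs (LPT sorted): [24, 23, 21, 20, 18, 13, 3]
Machines: 5
  J=24 → Machine 1 (load: 0+24=24)
  J=23 → Machine 2 (load: 0+23=23)
  J=21 → Machine 3 (load: 0+21=21)
  J=20 → Machine 4 (load: 0+20=20)
  J=18 → Machine 5 (load: 0+18=18)
  J=13 → Machine 5 (load: 18+13=31)
  J=3 → Machine 4 (load: 20+3=23)
Machine loads: [24, 23, 21, 23, 31]
Makespan = max = 31 time units


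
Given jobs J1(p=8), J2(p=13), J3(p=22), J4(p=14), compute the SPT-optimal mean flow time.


SPT order: J1 → J2 → J4 → J3
Completion times:
  J1: C=8
  J2: C=21
  J4: C=35
  J3: C=57
Sum = 121, n = 4
Mean flow = 121/4
= 30.25


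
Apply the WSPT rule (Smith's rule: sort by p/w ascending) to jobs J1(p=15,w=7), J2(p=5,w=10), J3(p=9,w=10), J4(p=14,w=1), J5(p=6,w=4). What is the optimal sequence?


WSPT (Smith's rule): sort by p/w ascending
  J2: p/w = 5/10 = 0.500
  J3: p/w = 9/10 = 0.900
  J5: p/w = 6/4 = 1.500
  J1: p/w = 15/7 = 2.143
  J4: p/w = 14/1 = 14.000
Order: J2 → J3 → J5 → J1 → J4


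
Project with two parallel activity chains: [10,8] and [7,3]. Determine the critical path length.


Path A: 10 + 8 = 18
Path B: 7 + 3 = 10
Critical path = longest = max(18, 10)
= 18 (Path A)


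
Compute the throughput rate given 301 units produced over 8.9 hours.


Throughput = units / time
= 301 / 8.9
= 33.8 units/hour


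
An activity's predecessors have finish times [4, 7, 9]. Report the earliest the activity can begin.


ES = max of all predecessor completion times
Predecessors: [4, 7, 9]
ES = max(4, 7, 9)
= 9


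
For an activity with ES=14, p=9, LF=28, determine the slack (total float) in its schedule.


EF = ES + duration = 14 + 9 = 23
LS = LF - duration = 28 - 9 = 19
Total Float = LF - EF = 28 - 23
(or LS - ES = 19 - 14)
= 5


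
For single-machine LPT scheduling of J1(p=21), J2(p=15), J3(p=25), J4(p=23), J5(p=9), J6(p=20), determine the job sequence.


LPT: sort by longest processing time first
  J3: p=25
  J4: p=23
  J1: p=21
  J6: p=20
  J2: p=15
  J5: p=9
Order: J3 → J4 → J1 → J6 → J2 → J5


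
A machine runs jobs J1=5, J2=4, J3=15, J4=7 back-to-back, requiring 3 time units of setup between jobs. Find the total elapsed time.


Makespan = Σ processing + (n-1) × setup
= (5 + 4 + 15 + 7) + (4-1)×3
= 31 + 9
= 40 time units


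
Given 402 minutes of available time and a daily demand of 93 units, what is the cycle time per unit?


Cycle time = available time / demand
= 402 / 93
= 4.32 min/unit


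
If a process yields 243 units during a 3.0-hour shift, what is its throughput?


Throughput = units / time
= 243 / 3.0
= 81.0 units/hour


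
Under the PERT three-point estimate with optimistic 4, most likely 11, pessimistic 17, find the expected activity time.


te = (o + 4m + p) / 6
= (4 + 4×11 + 17) / 6
= (4 + 44 + 17) / 6
= 65 / 6
= 10.83


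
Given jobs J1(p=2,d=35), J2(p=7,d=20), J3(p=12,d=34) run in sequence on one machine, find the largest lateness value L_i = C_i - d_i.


Lateness per job (L = C - d):
  J1: C=2, d=35, L=-33
  J2: C=9, d=20, L=-11
  J3: C=21, d=34, L=-13
Lmax = max(-33, -11, -13)
= -11


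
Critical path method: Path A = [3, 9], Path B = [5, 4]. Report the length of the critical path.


Path A: 3 + 9 = 12
Path B: 5 + 4 = 9
Critical path = longest = max(12, 9)
= 12 (Path A)


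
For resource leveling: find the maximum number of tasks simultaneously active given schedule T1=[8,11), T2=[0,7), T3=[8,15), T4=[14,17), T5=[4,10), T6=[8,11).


Check each time point for overlaps:
  t=8: 4 tasks active (T1, T3, T5, T6)
Max concurrent = 4


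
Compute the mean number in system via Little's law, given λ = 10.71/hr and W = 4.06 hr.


Little's law: L = λ × W
= 10.71 × 4.06
= 43.48


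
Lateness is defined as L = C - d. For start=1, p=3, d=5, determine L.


Completion = 1 + 3 = 4
Lateness = C - d = 4 - 5
= -1


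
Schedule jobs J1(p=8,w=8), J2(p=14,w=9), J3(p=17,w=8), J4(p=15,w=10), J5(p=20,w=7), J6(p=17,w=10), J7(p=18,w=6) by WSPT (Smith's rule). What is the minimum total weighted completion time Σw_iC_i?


WSPT order (by p/w): J1 → J4 → J2 → J6 → J3 → J5 → J7
  J1: C=8, w·C=8×8=64
  J4: C=23, w·C=10×23=230
  J2: C=37, w·C=9×37=333
  J6: C=54, w·C=10×54=540
  J3: C=71, w·C=8×71=568
  J5: C=91, w·C=7×91=637
  J7: C=109, w·C=6×109=654
Σ w·C = 3026
= 3026


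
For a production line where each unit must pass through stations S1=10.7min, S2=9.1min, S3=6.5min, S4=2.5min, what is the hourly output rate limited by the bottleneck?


Bottleneck = longest station time
Station times: [10.7, 9.1, 6.5, 2.5]
Max = 10.7 min
Rate = 60 / 10.7
= 5.61 units/hour (bottleneck: 10.7min)


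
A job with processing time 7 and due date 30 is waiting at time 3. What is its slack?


Slack = due - current_time - processing
= 30 - 3 - 7
= 20


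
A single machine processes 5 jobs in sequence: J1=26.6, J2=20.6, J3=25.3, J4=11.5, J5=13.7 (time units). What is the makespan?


Sequential makespan: sum all processing times
= 26.6 + 20.6 + 25.3 + 11.5 + 13.7
= 97.7 time units


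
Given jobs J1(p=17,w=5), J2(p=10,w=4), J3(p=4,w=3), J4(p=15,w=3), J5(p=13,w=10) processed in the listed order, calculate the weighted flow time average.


Completion times:
  J1: C=17, w×C=5×17=85
  J2: C=27, w×C=4×27=108
  J3: C=31, w×C=3×31=93
  J4: C=46, w×C=3×46=138
  J5: C=59, w×C=10×59=590
Sum w×C = 1014
Sum w = 25
Weighted avg = 1014/25
= 40.56


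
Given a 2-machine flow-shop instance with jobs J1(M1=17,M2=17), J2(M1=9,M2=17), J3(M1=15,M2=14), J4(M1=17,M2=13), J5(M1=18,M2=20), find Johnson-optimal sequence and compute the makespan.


Johnson's rule:
Group 1 (M1≤M2, sort by M1): ['J2', 'J1', 'J5']
Group 2 (M1>M2, sort desc M2): ['J3', 'J4']
Sequence: J2 → J1 → J5 → J3 → J4
Makespan calculation:
  J2: M1 done=9, M2 done=26
  J1: M1 done=26, M2 done=43
  J5: M1 done=44, M2 done=64
  J3: M1 done=59, M2 done=78
  J4: M1 done=76, M2 done=91
= Sequence: J2 → J1 → J5 → J3 → J4, Makespan: 91


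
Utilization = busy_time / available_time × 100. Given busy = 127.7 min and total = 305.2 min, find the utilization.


Utilization = busy / total × 100
= 127.7 / 305.2 × 100
= 41.8%


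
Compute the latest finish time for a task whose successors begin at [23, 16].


LF = min of all successor start times
Successors start at: [23, 16]
LF = min(23, 16)
= 16


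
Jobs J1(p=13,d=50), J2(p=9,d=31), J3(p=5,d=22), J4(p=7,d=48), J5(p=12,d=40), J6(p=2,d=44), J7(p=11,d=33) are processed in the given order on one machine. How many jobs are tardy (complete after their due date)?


Completion vs due date:
  J1: C=13, d=50 → on time
  J2: C=22, d=31 → on time
  J3: C=27, d=22 → TARDY
  J4: C=34, d=48 → on time
  J5: C=46, d=40 → TARDY
  J6: C=48, d=44 → TARDY
  J7: C=59, d=33 → TARDY
Tardy jobs: J3, J5, J6, J7
Count = 4


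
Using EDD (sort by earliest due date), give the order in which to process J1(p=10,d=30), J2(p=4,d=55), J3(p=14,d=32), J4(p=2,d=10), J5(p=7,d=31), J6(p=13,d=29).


EDD: sort by earliest due date
  J4: d=10, p=2
  J6: d=29, p=13
  J1: d=30, p=10
  J5: d=31, p=7
  J3: d=32, p=14
  J2: d=55, p=4
Order: J4 → J6 → J1 → J5 → J3 → J2


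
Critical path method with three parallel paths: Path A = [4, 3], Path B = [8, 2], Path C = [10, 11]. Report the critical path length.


Path A: 4 + 3 = 7
Path B: 8 + 2 = 10
Path C: 10 + 11 = 21
Critical path = longest = max(7, 10, 21)
= 21 (Path C)


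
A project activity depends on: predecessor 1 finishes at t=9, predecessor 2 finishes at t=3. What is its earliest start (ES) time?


ES = max of all predecessor completion times
Predecessors: [9, 3]
ES = max(9, 3)
= 9


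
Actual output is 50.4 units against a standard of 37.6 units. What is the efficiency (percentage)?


Efficiency = (actual / standard) × 100
= (50.4 / 37.6) × 100
= 134.0%


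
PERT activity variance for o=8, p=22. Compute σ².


σ² = ((p - o) / 6)² = (p - o)² / 36
= (22 - 8)² / 36
= 14² / 36
= 196 / 36
= 5.4444


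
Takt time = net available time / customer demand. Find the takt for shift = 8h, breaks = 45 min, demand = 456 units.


Available = 8×60 - 45 = 435 min
Takt time = 435 / 456
= 0.95 min/unit


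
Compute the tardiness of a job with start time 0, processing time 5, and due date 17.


Completion = start + processing = 0 + 5 = 5
Tardiness = max(0, C - d) = max(0, 5 - 17)
= max(0, -12)
= 0


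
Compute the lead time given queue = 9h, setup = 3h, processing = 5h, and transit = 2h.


Lead time = queue + setup + processing + transit
= 9 + 3 + 5 + 2
= 19 hours


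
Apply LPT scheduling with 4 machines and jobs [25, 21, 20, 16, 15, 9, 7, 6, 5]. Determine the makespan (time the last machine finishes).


Jobs (LPT sorted): [25, 21, 20, 16, 15, 9, 7, 6, 5]
Machines: 4
  J=25 → Machine 1 (load: 0+25=25)
  J=21 → Machine 2 (load: 0+21=21)
  J=20 → Machine 3 (load: 0+20=20)
  J=16 → Machine 4 (load: 0+16=16)
  J=15 → Machine 4 (load: 16+15=31)
  J=9 → Machine 3 (load: 20+9=29)
  J=7 → Machine 2 (load: 21+7=28)
  J=6 → Machine 1 (load: 25+6=31)
  J=5 → Machine 2 (load: 28+5=33)
Machine loads: [31, 33, 29, 31]
Makespan = max = 33 time units


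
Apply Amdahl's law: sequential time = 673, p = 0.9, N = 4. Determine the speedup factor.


Amdahl's law: T_p = T × ((1-p) + p/N)
= 673 × ((1-0.9) + 0.9/4)
= 673 × (0.10 + 0.2250)
= 673 × 0.3250
= 218.72
Speedup = 673/218.72
= 3.08×


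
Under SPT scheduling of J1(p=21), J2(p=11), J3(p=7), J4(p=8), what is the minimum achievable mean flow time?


SPT order: J3 → J4 → J2 → J1
Completion times:
  J3: C=7
  J4: C=15
  J2: C=26
  J1: C=47
Sum = 95, n = 4
Mean flow = 95/4
= 23.75


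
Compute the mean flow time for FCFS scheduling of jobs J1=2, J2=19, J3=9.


Completion times:
  J1: completes at 2
  J2: completes at 21
  J3: completes at 30
Sum = 53
Average = 53/3
= 17.67


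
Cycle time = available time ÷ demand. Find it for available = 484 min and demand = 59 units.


Cycle time = available time / demand
= 484 / 59
= 8.20 min/unit


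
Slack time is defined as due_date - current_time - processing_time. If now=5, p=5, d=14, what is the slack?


Slack = due - current_time - processing
= 14 - 5 - 5
= 4


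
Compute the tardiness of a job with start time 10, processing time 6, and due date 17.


Completion = start + processing = 10 + 6 = 16
Tardiness = max(0, C - d) = max(0, 16 - 17)
= max(0, -1)
= 0


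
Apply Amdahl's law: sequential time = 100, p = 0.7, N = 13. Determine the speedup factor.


Amdahl's law: T_p = T × ((1-p) + p/N)
= 100 × ((1-0.7) + 0.7/13)
= 100 × (0.30 + 0.0538)
= 100 × 0.3538
= 35.38
Speedup = 100/35.38
= 2.83×


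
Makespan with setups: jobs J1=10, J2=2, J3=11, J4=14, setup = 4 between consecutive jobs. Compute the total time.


Makespan = Σ processing + (n-1) × setup
= (10 + 2 + 11 + 14) + (4-1)×4
= 37 + 12
= 49 time units


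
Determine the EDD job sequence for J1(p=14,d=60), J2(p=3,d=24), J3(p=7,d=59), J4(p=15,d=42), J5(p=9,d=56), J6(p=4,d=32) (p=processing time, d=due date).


EDD: sort by earliest due date
  J2: d=24, p=3
  J6: d=32, p=4
  J4: d=42, p=15
  J5: d=56, p=9
  J3: d=59, p=7
  J1: d=60, p=14
Order: J2 → J6 → J4 → J5 → J3 → J1


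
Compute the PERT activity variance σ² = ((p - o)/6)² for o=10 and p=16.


σ² = ((p - o) / 6)² = (p - o)² / 36
= (16 - 10)² / 36
= 6² / 36
= 36 / 36
= 1.0000


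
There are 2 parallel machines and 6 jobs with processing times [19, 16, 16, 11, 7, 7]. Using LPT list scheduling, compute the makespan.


Jobs (LPT sorted): [19, 16, 16, 11, 7, 7]
Machines: 2
  J=19 → Machine 1 (load: 0+19=19)
  J=16 → Machine 2 (load: 0+16=16)
  J=16 → Machine 2 (load: 16+16=32)
  J=11 → Machine 1 (load: 19+11=30)
  J=7 → Machine 1 (load: 30+7=37)
  J=7 → Machine 2 (load: 32+7=39)
Machine loads: [37, 39]
Makespan = max = 39 time units


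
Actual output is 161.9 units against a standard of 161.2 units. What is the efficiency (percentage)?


Efficiency = (actual / standard) × 100
= (161.9 / 161.2) × 100
= 100.4%


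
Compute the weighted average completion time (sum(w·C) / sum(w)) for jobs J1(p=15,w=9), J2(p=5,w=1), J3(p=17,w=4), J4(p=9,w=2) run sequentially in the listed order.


Completion times:
  J1: C=15, w×C=9×15=135
  J2: C=20, w×C=1×20=20
  J3: C=37, w×C=4×37=148
  J4: C=46, w×C=2×46=92
Sum w×C = 395
Sum w = 16
Weighted avg = 395/16
= 24.69


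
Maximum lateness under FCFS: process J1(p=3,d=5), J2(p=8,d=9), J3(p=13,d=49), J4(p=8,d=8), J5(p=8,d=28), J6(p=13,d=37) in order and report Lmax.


Lateness per job (L = C - d):
  J1: C=3, d=5, L=-2
  J2: C=11, d=9, L=2
  J3: C=24, d=49, L=-25
  J4: C=32, d=8, L=24
  J5: C=40, d=28, L=12
  J6: C=53, d=37, L=16
Lmax = max(-2, 2, -25, 24, 12, 16)
= 24


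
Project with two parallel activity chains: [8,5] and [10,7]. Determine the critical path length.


Path A: 8 + 5 = 13
Path B: 10 + 7 = 17
Critical path = longest = max(13, 17)
= 17 (Path B)


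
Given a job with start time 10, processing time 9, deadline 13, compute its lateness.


Completion = 10 + 9 = 19
Lateness = C - d = 19 - 13
= 6


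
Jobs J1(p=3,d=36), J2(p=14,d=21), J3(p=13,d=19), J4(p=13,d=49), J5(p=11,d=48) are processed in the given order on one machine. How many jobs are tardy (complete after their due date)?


Completion vs due date:
  J1: C=3, d=36 → on time
  J2: C=17, d=21 → on time
  J3: C=30, d=19 → TARDY
  J4: C=43, d=49 → on time
  J5: C=54, d=48 → TARDY
Tardy jobs: J3, J5
Count = 2


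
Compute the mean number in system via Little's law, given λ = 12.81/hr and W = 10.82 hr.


Little's law: L = λ × W
= 12.81 × 10.82
= 138.60


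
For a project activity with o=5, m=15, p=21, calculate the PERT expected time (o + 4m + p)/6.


te = (o + 4m + p) / 6
= (5 + 4×15 + 21) / 6
= (5 + 60 + 21) / 6
= 86 / 6
= 14.33


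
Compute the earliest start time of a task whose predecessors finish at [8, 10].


ES = max of all predecessor completion times
Predecessors: [8, 10]
ES = max(8, 10)
= 10


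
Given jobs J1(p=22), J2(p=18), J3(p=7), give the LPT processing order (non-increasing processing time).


LPT: sort by longest processing time first
  J1: p=22
  J2: p=18
  J3: p=7
Order: J1 → J2 → J3


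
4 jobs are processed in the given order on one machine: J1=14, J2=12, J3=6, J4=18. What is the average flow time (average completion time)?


Completion times:
  J1: completes at 14
  J2: completes at 26
  J3: completes at 32
  J4: completes at 50
Sum = 122
Average = 122/4
= 30.50


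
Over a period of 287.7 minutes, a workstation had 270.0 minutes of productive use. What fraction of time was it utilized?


Utilization = busy / total × 100
= 270.0 / 287.7 × 100
= 93.8%


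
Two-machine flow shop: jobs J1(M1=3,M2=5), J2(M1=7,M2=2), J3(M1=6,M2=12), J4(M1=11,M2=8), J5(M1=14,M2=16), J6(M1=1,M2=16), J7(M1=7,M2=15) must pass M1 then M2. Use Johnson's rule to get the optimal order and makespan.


Johnson's rule:
Group 1 (M1≤M2, sort by M1): ['J6', 'J1', 'J3', 'J7', 'J5']
Group 2 (M1>M2, sort desc M2): ['J4', 'J2']
Sequence: J6 → J1 → J3 → J7 → J5 → J4 → J2
Makespan calculation:
  J6: M1 done=1, M2 done=17
  J1: M1 done=4, M2 done=22
  J3: M1 done=10, M2 done=34
  J7: M1 done=17, M2 done=49
  J5: M1 done=31, M2 done=65
  J4: M1 done=42, M2 done=73
  J2: M1 done=49, M2 done=75
= Sequence: J6 → J1 → J3 → J7 → J5 → J4 → J2, Makespan: 75


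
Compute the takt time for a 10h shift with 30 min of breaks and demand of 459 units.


Available = 10×60 - 30 = 570 min
Takt time = 570 / 459
= 1.24 min/unit


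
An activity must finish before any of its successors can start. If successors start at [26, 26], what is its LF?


LF = min of all successor start times
Successors start at: [26, 26]
LF = min(26, 26)
= 26


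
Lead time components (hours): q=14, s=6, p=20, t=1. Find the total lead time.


Lead time = queue + setup + processing + transit
= 14 + 6 + 20 + 1
= 41 hours


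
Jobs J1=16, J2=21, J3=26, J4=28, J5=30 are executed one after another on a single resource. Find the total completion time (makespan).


Sequential makespan: sum all processing times
= 16 + 21 + 26 + 28 + 30
= 121 time units


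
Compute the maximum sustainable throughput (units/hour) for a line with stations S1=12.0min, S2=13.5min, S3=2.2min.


Bottleneck = longest station time
Station times: [12.0, 13.5, 2.2]
Max = 13.5 min
Rate = 60 / 13.5
= 4.44 units/hour (bottleneck: 13.5min)


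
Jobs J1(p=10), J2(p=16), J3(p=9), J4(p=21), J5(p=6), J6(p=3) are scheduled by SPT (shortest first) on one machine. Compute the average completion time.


SPT order: J6 → J5 → J3 → J1 → J2 → J4
Completion times:
  J6: C=3
  J5: C=9
  J3: C=18
  J1: C=28
  J2: C=44
  J4: C=65
Sum = 167, n = 6
Mean flow = 167/6
= 27.83


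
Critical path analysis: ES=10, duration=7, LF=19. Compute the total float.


EF = ES + duration = 10 + 7 = 17
LS = LF - duration = 19 - 7 = 12
Total Float = LF - EF = 19 - 17
(or LS - ES = 12 - 10)
= 2


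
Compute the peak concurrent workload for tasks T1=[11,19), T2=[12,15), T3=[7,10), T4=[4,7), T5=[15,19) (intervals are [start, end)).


Check each time point for overlaps:
  t=12: 2 tasks active (T1, T2)
Max concurrent = 2


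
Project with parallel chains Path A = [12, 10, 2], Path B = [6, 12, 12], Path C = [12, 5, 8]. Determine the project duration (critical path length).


Path A: 12 + 10 + 2 = 24
Path B: 6 + 12 + 12 = 30
Path C: 12 + 5 + 8 = 25
Critical path = longest = max(24, 30, 25)
= 30 (Path B)
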